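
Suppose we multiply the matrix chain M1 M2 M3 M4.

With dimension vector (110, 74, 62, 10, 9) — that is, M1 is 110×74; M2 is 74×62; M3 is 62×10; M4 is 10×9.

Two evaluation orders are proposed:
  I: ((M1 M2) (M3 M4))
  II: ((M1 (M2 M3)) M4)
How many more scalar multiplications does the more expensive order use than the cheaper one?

434460

Order I = ((M1 M2) (M3 M4)): (M1 M2): 110×74 by 74×62 → 110×62, cost 110·74·62 = 504680; (M3 M4): 62×10 by 10×9 → 62×9, cost 62·10·9 = 5580; ((M1 M2) (M3 M4)): 110×62 by 62×9 → 110×9, cost 110·62·9 = 61380; cumulative 571640. Total 571640.
Order II = ((M1 (M2 M3)) M4): (M2 M3): 74×62 by 62×10 → 74×10, cost 74·62·10 = 45880; (M1 (M2 M3)): 110×74 by 74×10 → 110×10, cost 110·74·10 = 81400; cumulative 127280; ((M1 (M2 M3)) M4): 110×10 by 10×9 → 110×9, cost 110·10·9 = 9900; cumulative 137180. Total 137180.
Difference: |571640 − 137180| = 434460.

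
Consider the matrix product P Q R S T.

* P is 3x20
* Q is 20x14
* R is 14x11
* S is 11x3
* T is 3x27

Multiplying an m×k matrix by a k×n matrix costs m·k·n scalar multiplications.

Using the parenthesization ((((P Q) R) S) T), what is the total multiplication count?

(P Q): 3×20 by 20×14 → 3×14, cost 3·20·14 = 840
((P Q) R): 3×14 by 14×11 → 3×11, cost 3·14·11 = 462; cumulative 1302
(((P Q) R) S): 3×11 by 11×3 → 3×3, cost 3·11·3 = 99; cumulative 1401
((((P Q) R) S) T): 3×3 by 3×27 → 3×27, cost 3·3·27 = 243; cumulative 1644
Total: 1644 scalar multiplications.

1644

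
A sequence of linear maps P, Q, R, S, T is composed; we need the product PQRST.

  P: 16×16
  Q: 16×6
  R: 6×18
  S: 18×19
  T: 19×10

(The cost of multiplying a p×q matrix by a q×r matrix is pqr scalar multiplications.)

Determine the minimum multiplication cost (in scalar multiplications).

5688

Adjacent pairs: PQ = 16·16·6 = 1536; QR = 16·6·18 = 1728; RS = 6·18·19 = 2052; ST = 18·19·10 = 3420.
Length 3: P..R: k=1: 0+1728+16·16·18=6336; k=2: 1536+0+16·6·18=3264 → min 3264 | Q..S: k=2: 0+2052+16·6·19=3876; k=3: 1728+0+16·18·19=7200 → min 3876 | R..T: k=3: 0+3420+6·18·10=4500; k=4: 2052+0+6·19·10=3192 → min 3192.
Length 4: P..S: k=1: 0+3876+16·16·19=8740; k=2: 1536+2052+16·6·19=5412; k=3: 3264+0+16·18·19=8736 → min 5412 | Q..T: k=2: 0+3192+16·6·10=4152; k=3: 1728+3420+16·18·10=8028; k=4: 3876+0+16·19·10=6916 → min 4152.
Length 5: P..T: k=1: 0+4152+16·16·10=6712; k=2: 1536+3192+16·6·10=5688; k=3: 3264+3420+16·18·10=9564; k=4: 5412+0+16·19·10=8452 → min 5688.
Optimal order: ((PQ)((RS)T)) with cost 5688.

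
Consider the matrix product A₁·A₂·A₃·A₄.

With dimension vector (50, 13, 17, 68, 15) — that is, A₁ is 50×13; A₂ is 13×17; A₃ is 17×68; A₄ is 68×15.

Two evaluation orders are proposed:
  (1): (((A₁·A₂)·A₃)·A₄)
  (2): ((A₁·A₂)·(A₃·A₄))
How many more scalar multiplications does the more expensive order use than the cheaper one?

Order (1) = (((A₁·A₂)·A₃)·A₄): (A₁·A₂): 50×13 by 13×17 → 50×17, cost 50·13·17 = 11050; ((A₁·A₂)·A₃): 50×17 by 17×68 → 50×68, cost 50·17·68 = 57800; cumulative 68850; (((A₁·A₂)·A₃)·A₄): 50×68 by 68×15 → 50×15, cost 50·68·15 = 51000; cumulative 119850. Total 119850.
Order (2) = ((A₁·A₂)·(A₃·A₄)): (A₁·A₂): 50×13 by 13×17 → 50×17, cost 50·13·17 = 11050; (A₃·A₄): 17×68 by 68×15 → 17×15, cost 17·68·15 = 17340; ((A₁·A₂)·(A₃·A₄)): 50×17 by 17×15 → 50×15, cost 50·17·15 = 12750; cumulative 41140. Total 41140.
Difference: |119850 − 41140| = 78710.

78710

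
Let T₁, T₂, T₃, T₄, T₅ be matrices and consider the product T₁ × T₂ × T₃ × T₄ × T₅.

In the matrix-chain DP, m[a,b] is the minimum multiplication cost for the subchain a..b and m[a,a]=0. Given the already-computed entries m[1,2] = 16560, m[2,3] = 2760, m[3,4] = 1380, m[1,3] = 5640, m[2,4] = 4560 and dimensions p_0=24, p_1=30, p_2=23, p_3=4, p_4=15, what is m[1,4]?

7080

m[1,4] = min over k∈[1,3] of m[1,k]+m[k+1,4]+p_{0}·p_k·p_{4}.
k=1: 0 + 4560 + 24·30·15 = 15360; k=2: 16560 + 1380 + 24·23·15 = 26220; k=3: 5640 + 0 + 24·4·15 = 7080.
Minimum: 7080 at k=3.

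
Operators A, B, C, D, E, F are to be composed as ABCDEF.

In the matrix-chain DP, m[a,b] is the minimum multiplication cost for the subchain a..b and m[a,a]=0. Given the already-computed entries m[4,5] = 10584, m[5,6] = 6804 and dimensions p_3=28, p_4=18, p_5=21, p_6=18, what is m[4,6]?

m[4,6] = min over k∈[4,5] of m[4,k]+m[k+1,6]+p_{3}·p_k·p_{6}.
k=4: 0 + 6804 + 28·18·18 = 15876; k=5: 10584 + 0 + 28·21·18 = 21168.
Minimum: 15876 at k=4.

15876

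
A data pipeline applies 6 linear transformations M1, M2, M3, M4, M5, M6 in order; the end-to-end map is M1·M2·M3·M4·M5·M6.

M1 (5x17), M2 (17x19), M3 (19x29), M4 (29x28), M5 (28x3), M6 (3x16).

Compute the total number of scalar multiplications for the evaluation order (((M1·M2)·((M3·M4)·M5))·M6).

(M1·M2): 5×17 by 17×19 → 5×19, cost 5·17·19 = 1615
(M3·M4): 19×29 by 29×28 → 19×28, cost 19·29·28 = 15428
((M3·M4)·M5): 19×28 by 28×3 → 19×3, cost 19·28·3 = 1596; cumulative 17024
((M1·M2)·((M3·M4)·M5)): 5×19 by 19×3 → 5×3, cost 5·19·3 = 285; cumulative 18924
(((M1·M2)·((M3·M4)·M5))·M6): 5×3 by 3×16 → 5×16, cost 5·3·16 = 240; cumulative 19164
Total: 19164 scalar multiplications.

19164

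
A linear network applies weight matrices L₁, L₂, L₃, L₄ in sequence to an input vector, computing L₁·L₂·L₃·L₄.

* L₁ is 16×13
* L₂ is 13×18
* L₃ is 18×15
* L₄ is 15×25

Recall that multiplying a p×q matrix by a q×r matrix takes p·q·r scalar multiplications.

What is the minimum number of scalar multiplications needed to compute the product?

Adjacent pairs: L₁L₂ = 16·13·18 = 3744; L₂L₃ = 13·18·15 = 3510; L₃L₄ = 18·15·25 = 6750.
Length 3: L₁..L₃: k=1: 0+3510+16·13·15=6630; k=2: 3744+0+16·18·15=8064 → min 6630 | L₂..L₄: k=2: 0+6750+13·18·25=12600; k=3: 3510+0+13·15·25=8385 → min 8385.
Length 4: L₁..L₄: k=1: 0+8385+16·13·25=13585; k=2: 3744+6750+16·18·25=17694; k=3: 6630+0+16·15·25=12630 → min 12630.
Optimal order: ((L₁·(L₂·L₃))·L₄) with cost 12630.

12630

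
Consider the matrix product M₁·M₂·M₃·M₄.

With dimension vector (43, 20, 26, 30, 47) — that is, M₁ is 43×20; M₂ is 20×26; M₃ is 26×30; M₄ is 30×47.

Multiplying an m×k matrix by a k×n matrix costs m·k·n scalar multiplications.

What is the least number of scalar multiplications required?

Adjacent pairs: M₁M₂ = 43·20·26 = 22360; M₂M₃ = 20·26·30 = 15600; M₃M₄ = 26·30·47 = 36660.
Length 3: M₁..M₃: k=1: 0+15600+43·20·30=41400; k=2: 22360+0+43·26·30=55900 → min 41400 | M₂..M₄: k=2: 0+36660+20·26·47=61100; k=3: 15600+0+20·30·47=43800 → min 43800.
Length 4: M₁..M₄: k=1: 0+43800+43·20·47=84220; k=2: 22360+36660+43·26·47=111566; k=3: 41400+0+43·30·47=102030 → min 84220.
Optimal order: (M₁·((M₂·M₃)·M₄)) with cost 84220.

84220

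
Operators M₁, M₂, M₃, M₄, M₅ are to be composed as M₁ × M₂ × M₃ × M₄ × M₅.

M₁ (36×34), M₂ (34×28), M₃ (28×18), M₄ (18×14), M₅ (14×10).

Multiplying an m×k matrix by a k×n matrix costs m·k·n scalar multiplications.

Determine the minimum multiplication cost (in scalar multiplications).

Adjacent pairs: M₁M₂ = 36·34·28 = 34272; M₂M₃ = 34·28·18 = 17136; M₃M₄ = 28·18·14 = 7056; M₄M₅ = 18·14·10 = 2520.
Length 3: M₁..M₃: k=1: 0+17136+36·34·18=39168; k=2: 34272+0+36·28·18=52416 → min 39168 | M₂..M₄: k=2: 0+7056+34·28·14=20384; k=3: 17136+0+34·18·14=25704 → min 20384 | M₃..M₅: k=3: 0+2520+28·18·10=7560; k=4: 7056+0+28·14·10=10976 → min 7560.
Length 4: M₁..M₄: k=1: 0+20384+36·34·14=37520; k=2: 34272+7056+36·28·14=55440; k=3: 39168+0+36·18·14=48240 → min 37520 | M₂..M₅: k=2: 0+7560+34·28·10=17080; k=3: 17136+2520+34·18·10=25776; k=4: 20384+0+34·14·10=25144 → min 17080.
Length 5: M₁..M₅: k=1: 0+17080+36·34·10=29320; k=2: 34272+7560+36·28·10=51912; k=3: 39168+2520+36·18·10=48168; k=4: 37520+0+36·14·10=42560 → min 29320.
Optimal order: (M₁ × (M₂ × (M₃ × (M₄ × M₅)))) with cost 29320.

29320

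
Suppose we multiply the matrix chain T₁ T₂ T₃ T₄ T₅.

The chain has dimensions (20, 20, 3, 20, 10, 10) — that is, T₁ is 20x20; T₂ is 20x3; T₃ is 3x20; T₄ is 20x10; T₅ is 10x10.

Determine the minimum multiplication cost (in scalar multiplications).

2700

Adjacent pairs: T₁T₂ = 20·20·3 = 1200; T₂T₃ = 20·3·20 = 1200; T₃T₄ = 3·20·10 = 600; T₄T₅ = 20·10·10 = 2000.
Length 3: T₁..T₃: k=1: 0+1200+20·20·20=9200; k=2: 1200+0+20·3·20=2400 → min 2400 | T₂..T₄: k=2: 0+600+20·3·10=1200; k=3: 1200+0+20·20·10=5200 → min 1200 | T₃..T₅: k=3: 0+2000+3·20·10=2600; k=4: 600+0+3·10·10=900 → min 900.
Length 4: T₁..T₄: k=1: 0+1200+20·20·10=5200; k=2: 1200+600+20·3·10=2400; k=3: 2400+0+20·20·10=6400 → min 2400 | T₂..T₅: k=2: 0+900+20·3·10=1500; k=3: 1200+2000+20·20·10=7200; k=4: 1200+0+20·10·10=3200 → min 1500.
Length 5: T₁..T₅: k=1: 0+1500+20·20·10=5500; k=2: 1200+900+20·3·10=2700; k=3: 2400+2000+20·20·10=8400; k=4: 2400+0+20·10·10=4400 → min 2700.
Optimal order: ((T₁ T₂) ((T₃ T₄) T₅)) with cost 2700.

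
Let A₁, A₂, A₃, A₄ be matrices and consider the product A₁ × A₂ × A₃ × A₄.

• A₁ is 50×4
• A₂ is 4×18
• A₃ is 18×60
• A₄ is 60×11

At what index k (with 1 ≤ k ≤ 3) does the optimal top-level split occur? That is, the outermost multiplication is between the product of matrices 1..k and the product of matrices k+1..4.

Adjacent pairs: A₁A₂ = 50·4·18 = 3600; A₂A₃ = 4·18·60 = 4320; A₃A₄ = 18·60·11 = 11880.
Length 3: A₁..A₃: k=1: 0+4320+50·4·60=16320; k=2: 3600+0+50·18·60=57600 → min 16320 | A₂..A₄: k=2: 0+11880+4·18·11=12672; k=3: 4320+0+4·60·11=6960 → min 6960.
Top-level splits: k=1: (A₁..A₁)·(A₂..A₄) → 0+6960+50·4·11 = 9160; k=2: (A₁..A₂)·(A₃..A₄) → 3600+11880+50·18·11 = 25380; k=3: (A₁..A₃)·(A₄..A₄) → 16320+0+50·60·11 = 49320.
Best split is after A₁, i.e. k = 1.

1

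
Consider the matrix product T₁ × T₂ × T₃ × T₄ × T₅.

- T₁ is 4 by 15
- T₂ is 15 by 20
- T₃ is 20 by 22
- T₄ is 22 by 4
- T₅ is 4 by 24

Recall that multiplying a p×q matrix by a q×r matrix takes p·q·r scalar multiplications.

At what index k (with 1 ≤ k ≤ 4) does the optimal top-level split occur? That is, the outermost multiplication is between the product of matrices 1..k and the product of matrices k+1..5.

4

Adjacent pairs: T₁T₂ = 4·15·20 = 1200; T₂T₃ = 15·20·22 = 6600; T₃T₄ = 20·22·4 = 1760; T₄T₅ = 22·4·24 = 2112.
Length 3: T₁..T₃: k=1: 0+6600+4·15·22=7920; k=2: 1200+0+4·20·22=2960 → min 2960 | T₂..T₄: k=2: 0+1760+15·20·4=2960; k=3: 6600+0+15·22·4=7920 → min 2960 | T₃..T₅: k=3: 0+2112+20·22·24=12672; k=4: 1760+0+20·4·24=3680 → min 3680.
Length 4: T₁..T₄: k=1: 0+2960+4·15·4=3200; k=2: 1200+1760+4·20·4=3280; k=3: 2960+0+4·22·4=3312 → min 3200 | T₂..T₅: k=2: 0+3680+15·20·24=10880; k=3: 6600+2112+15·22·24=16632; k=4: 2960+0+15·4·24=4400 → min 4400.
Top-level splits: k=1: (T₁..T₁)·(T₂..T₅) → 0+4400+4·15·24 = 5840; k=2: (T₁..T₂)·(T₃..T₅) → 1200+3680+4·20·24 = 6800; k=3: (T₁..T₃)·(T₄..T₅) → 2960+2112+4·22·24 = 7184; k=4: (T₁..T₄)·(T₅..T₅) → 3200+0+4·4·24 = 3584.
Best split is after T₄, i.e. k = 4.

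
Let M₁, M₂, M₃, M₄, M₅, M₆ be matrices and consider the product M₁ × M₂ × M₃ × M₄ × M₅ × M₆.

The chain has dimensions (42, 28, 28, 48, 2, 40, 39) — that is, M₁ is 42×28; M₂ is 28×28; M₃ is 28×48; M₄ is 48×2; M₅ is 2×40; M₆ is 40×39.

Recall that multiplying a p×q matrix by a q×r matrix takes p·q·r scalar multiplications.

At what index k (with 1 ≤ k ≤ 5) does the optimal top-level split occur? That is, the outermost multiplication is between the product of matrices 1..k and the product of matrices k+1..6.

Adjacent pairs: M₁M₂ = 42·28·28 = 32928; M₂M₃ = 28·28·48 = 37632; M₃M₄ = 28·48·2 = 2688; M₄M₅ = 48·2·40 = 3840; M₅M₆ = 2·40·39 = 3120.
Length 3: M₁..M₃: k=1: 0+37632+42·28·48=94080; k=2: 32928+0+42·28·48=89376 → min 89376 | M₂..M₄: k=2: 0+2688+28·28·2=4256; k=3: 37632+0+28·48·2=40320 → min 4256 | M₃..M₅: k=3: 0+3840+28·48·40=57600; k=4: 2688+0+28·2·40=4928 → min 4928 | M₄..M₆: k=4: 0+3120+48·2·39=6864; k=5: 3840+0+48·40·39=78720 → min 6864.
Length 4: M₁..M₄: k=1: 0+4256+42·28·2=6608; k=2: 32928+2688+42·28·2=37968; k=3: 89376+0+42·48·2=93408 → min 6608 | M₂..M₅: k=2: 0+4928+28·28·40=36288; k=3: 37632+3840+28·48·40=95232; k=4: 4256+0+28·2·40=6496 → min 6496 | M₃..M₆: k=3: 0+6864+28·48·39=59280; k=4: 2688+3120+28·2·39=7992; k=5: 4928+0+28·40·39=48608 → min 7992.
Length 5: M₁..M₅: k=1: 0+6496+42·28·40=53536; k=2: 32928+4928+42·28·40=84896; k=3: 89376+3840+42·48·40=173856; k=4: 6608+0+42·2·40=9968 → min 9968 | M₂..M₆: k=2: 0+7992+28·28·39=38568; k=3: 37632+6864+28·48·39=96912; k=4: 4256+3120+28·2·39=9560; k=5: 6496+0+28·40·39=50176 → min 9560.
Top-level splits: k=1: (M₁..M₁)·(M₂..M₆) → 0+9560+42·28·39 = 55424; k=2: (M₁..M₂)·(M₃..M₆) → 32928+7992+42·28·39 = 86784; k=3: (M₁..M₃)·(M₄..M₆) → 89376+6864+42·48·39 = 174864; k=4: (M₁..M₄)·(M₅..M₆) → 6608+3120+42·2·39 = 13004; k=5: (M₁..M₅)·(M₆..M₆) → 9968+0+42·40·39 = 75488.
Best split is after M₄, i.e. k = 4.

4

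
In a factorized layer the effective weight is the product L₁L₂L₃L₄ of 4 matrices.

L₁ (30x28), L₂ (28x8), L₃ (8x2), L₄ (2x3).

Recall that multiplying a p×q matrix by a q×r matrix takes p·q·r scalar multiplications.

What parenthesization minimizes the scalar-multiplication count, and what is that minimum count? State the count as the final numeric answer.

Adjacent pairs: L₁L₂ = 30·28·8 = 6720; L₂L₃ = 28·8·2 = 448; L₃L₄ = 8·2·3 = 48.
Length 3: L₁..L₃: k=1: 0+448+30·28·2=2128; k=2: 6720+0+30·8·2=7200 → min 2128 | L₂..L₄: k=2: 0+48+28·8·3=720; k=3: 448+0+28·2·3=616 → min 616.
Length 4: L₁..L₄: k=1: 0+616+30·28·3=3136; k=2: 6720+48+30·8·3=7488; k=3: 2128+0+30·2·3=2308 → min 2308.
Optimal parenthesization: ((L₁(L₂L₃))L₄) with cost 2308.

2308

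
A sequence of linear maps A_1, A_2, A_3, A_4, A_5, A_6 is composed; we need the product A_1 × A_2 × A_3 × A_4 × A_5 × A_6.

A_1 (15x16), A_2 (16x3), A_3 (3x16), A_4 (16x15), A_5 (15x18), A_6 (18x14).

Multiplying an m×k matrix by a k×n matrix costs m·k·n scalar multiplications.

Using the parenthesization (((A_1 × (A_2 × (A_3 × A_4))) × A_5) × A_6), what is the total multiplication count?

(A_3 × A_4): 3×16 by 16×15 → 3×15, cost 3·16·15 = 720
(A_2 × (A_3 × A_4)): 16×3 by 3×15 → 16×15, cost 16·3·15 = 720; cumulative 1440
(A_1 × (A_2 × (A_3 × A_4))): 15×16 by 16×15 → 15×15, cost 15·16·15 = 3600; cumulative 5040
((A_1 × (A_2 × (A_3 × A_4))) × A_5): 15×15 by 15×18 → 15×18, cost 15·15·18 = 4050; cumulative 9090
(((A_1 × (A_2 × (A_3 × A_4))) × A_5) × A_6): 15×18 by 18×14 → 15×14, cost 15·18·14 = 3780; cumulative 12870
Total: 12870 scalar multiplications.

12870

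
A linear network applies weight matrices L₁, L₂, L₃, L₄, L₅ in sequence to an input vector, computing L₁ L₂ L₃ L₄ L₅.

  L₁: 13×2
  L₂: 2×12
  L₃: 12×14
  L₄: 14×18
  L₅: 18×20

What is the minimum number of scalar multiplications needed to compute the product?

2080

Adjacent pairs: L₁L₂ = 13·2·12 = 312; L₂L₃ = 2·12·14 = 336; L₃L₄ = 12·14·18 = 3024; L₄L₅ = 14·18·20 = 5040.
Length 3: L₁..L₃: k=1: 0+336+13·2·14=700; k=2: 312+0+13·12·14=2496 → min 700 | L₂..L₄: k=2: 0+3024+2·12·18=3456; k=3: 336+0+2·14·18=840 → min 840 | L₃..L₅: k=3: 0+5040+12·14·20=8400; k=4: 3024+0+12·18·20=7344 → min 7344.
Length 4: L₁..L₄: k=1: 0+840+13·2·18=1308; k=2: 312+3024+13·12·18=6144; k=3: 700+0+13·14·18=3976 → min 1308 | L₂..L₅: k=2: 0+7344+2·12·20=7824; k=3: 336+5040+2·14·20=5936; k=4: 840+0+2·18·20=1560 → min 1560.
Length 5: L₁..L₅: k=1: 0+1560+13·2·20=2080; k=2: 312+7344+13·12·20=10776; k=3: 700+5040+13·14·20=9380; k=4: 1308+0+13·18·20=5988 → min 2080.
Optimal order: (L₁ (((L₂ L₃) L₄) L₅)) with cost 2080.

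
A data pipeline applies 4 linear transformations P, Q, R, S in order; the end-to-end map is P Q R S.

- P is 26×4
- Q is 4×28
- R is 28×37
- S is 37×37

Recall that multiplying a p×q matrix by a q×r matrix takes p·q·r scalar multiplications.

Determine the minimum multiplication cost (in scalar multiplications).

Adjacent pairs: PQ = 26·4·28 = 2912; QR = 4·28·37 = 4144; RS = 28·37·37 = 38332.
Length 3: P..R: k=1: 0+4144+26·4·37=7992; k=2: 2912+0+26·28·37=29848 → min 7992 | Q..S: k=2: 0+38332+4·28·37=42476; k=3: 4144+0+4·37·37=9620 → min 9620.
Length 4: P..S: k=1: 0+9620+26·4·37=13468; k=2: 2912+38332+26·28·37=68180; k=3: 7992+0+26·37·37=43586 → min 13468.
Optimal order: (P ((Q R) S)) with cost 13468.

13468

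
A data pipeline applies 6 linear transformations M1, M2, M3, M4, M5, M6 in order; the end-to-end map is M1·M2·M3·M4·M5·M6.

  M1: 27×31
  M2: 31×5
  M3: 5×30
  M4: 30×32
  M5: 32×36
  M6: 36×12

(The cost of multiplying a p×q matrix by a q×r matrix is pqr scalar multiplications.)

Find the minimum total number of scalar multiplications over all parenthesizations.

Adjacent pairs: M1M2 = 27·31·5 = 4185; M2M3 = 31·5·30 = 4650; M3M4 = 5·30·32 = 4800; M4M5 = 30·32·36 = 34560; M5M6 = 32·36·12 = 13824.
Length 3: M1..M3: k=1: 0+4650+27·31·30=29760; k=2: 4185+0+27·5·30=8235 → min 8235 | M2..M4: k=2: 0+4800+31·5·32=9760; k=3: 4650+0+31·30·32=34410 → min 9760 | M3..M5: k=3: 0+34560+5·30·36=39960; k=4: 4800+0+5·32·36=10560 → min 10560 | M4..M6: k=4: 0+13824+30·32·12=25344; k=5: 34560+0+30·36·12=47520 → min 25344.
Length 4: M1..M4: k=1: 0+9760+27·31·32=36544; k=2: 4185+4800+27·5·32=13305; k=3: 8235+0+27·30·32=34155 → min 13305 | M2..M5: k=2: 0+10560+31·5·36=16140; k=3: 4650+34560+31·30·36=72690; k=4: 9760+0+31·32·36=45472 → min 16140 | M3..M6: k=3: 0+25344+5·30·12=27144; k=4: 4800+13824+5·32·12=20544; k=5: 10560+0+5·36·12=12720 → min 12720.
Length 5: M1..M5: k=1: 0+16140+27·31·36=46272; k=2: 4185+10560+27·5·36=19605; k=3: 8235+34560+27·30·36=71955; k=4: 13305+0+27·32·36=44409 → min 19605 | M2..M6: k=2: 0+12720+31·5·12=14580; k=3: 4650+25344+31·30·12=41154; k=4: 9760+13824+31·32·12=35488; k=5: 16140+0+31·36·12=29532 → min 14580.
Length 6: M1..M6: k=1: 0+14580+27·31·12=24624; k=2: 4185+12720+27·5·12=18525; k=3: 8235+25344+27·30·12=43299; k=4: 13305+13824+27·32·12=37497; k=5: 19605+0+27·36·12=31269 → min 18525.
Optimal order: ((M1·M2)·(((M3·M4)·M5)·M6)) with cost 18525.

18525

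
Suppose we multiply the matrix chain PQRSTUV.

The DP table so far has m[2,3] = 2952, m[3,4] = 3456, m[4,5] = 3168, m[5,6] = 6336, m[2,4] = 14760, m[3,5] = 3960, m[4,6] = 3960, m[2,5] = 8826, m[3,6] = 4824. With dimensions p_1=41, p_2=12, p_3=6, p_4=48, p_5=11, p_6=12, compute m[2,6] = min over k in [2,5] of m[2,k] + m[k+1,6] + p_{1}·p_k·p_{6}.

m[2,6] = min over k∈[2,5] of m[2,k]+m[k+1,6]+p_{1}·p_k·p_{6}.
k=2: 0 + 4824 + 41·12·12 = 10728; k=3: 2952 + 3960 + 41·6·12 = 9864; k=4: 14760 + 6336 + 41·48·12 = 44712; k=5: 8826 + 0 + 41·11·12 = 14238.
Minimum: 9864 at k=3.

9864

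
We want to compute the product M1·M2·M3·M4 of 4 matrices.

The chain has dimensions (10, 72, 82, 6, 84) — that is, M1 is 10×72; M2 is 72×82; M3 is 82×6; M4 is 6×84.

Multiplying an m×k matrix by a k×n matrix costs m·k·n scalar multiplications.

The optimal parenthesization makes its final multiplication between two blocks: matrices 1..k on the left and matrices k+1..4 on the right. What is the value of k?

Adjacent pairs: M1M2 = 10·72·82 = 59040; M2M3 = 72·82·6 = 35424; M3M4 = 82·6·84 = 41328.
Length 3: M1..M3: k=1: 0+35424+10·72·6=39744; k=2: 59040+0+10·82·6=63960 → min 39744 | M2..M4: k=2: 0+41328+72·82·84=537264; k=3: 35424+0+72·6·84=71712 → min 71712.
Top-level splits: k=1: (M1..M1)·(M2..M4) → 0+71712+10·72·84 = 132192; k=2: (M1..M2)·(M3..M4) → 59040+41328+10·82·84 = 169248; k=3: (M1..M3)·(M4..M4) → 39744+0+10·6·84 = 44784.
Best split is after M3, i.e. k = 3.

3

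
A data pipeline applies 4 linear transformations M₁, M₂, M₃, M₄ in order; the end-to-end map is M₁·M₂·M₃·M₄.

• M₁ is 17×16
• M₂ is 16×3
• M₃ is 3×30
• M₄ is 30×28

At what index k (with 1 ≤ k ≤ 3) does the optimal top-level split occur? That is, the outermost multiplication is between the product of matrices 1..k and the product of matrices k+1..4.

2

Adjacent pairs: M₁M₂ = 17·16·3 = 816; M₂M₃ = 16·3·30 = 1440; M₃M₄ = 3·30·28 = 2520.
Length 3: M₁..M₃: k=1: 0+1440+17·16·30=9600; k=2: 816+0+17·3·30=2346 → min 2346 | M₂..M₄: k=2: 0+2520+16·3·28=3864; k=3: 1440+0+16·30·28=14880 → min 3864.
Top-level splits: k=1: (M₁..M₁)·(M₂..M₄) → 0+3864+17·16·28 = 11480; k=2: (M₁..M₂)·(M₃..M₄) → 816+2520+17·3·28 = 4764; k=3: (M₁..M₃)·(M₄..M₄) → 2346+0+17·30·28 = 16626.
Best split is after M₂, i.e. k = 2.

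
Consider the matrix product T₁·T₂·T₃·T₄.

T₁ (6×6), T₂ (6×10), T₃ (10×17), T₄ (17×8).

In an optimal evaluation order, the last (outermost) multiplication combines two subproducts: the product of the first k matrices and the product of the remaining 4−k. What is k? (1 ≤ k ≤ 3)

1

Adjacent pairs: T₁T₂ = 6·6·10 = 360; T₂T₃ = 6·10·17 = 1020; T₃T₄ = 10·17·8 = 1360.
Length 3: T₁..T₃: k=1: 0+1020+6·6·17=1632; k=2: 360+0+6·10·17=1380 → min 1380 | T₂..T₄: k=2: 0+1360+6·10·8=1840; k=3: 1020+0+6·17·8=1836 → min 1836.
Top-level splits: k=1: (T₁..T₁)·(T₂..T₄) → 0+1836+6·6·8 = 2124; k=2: (T₁..T₂)·(T₃..T₄) → 360+1360+6·10·8 = 2200; k=3: (T₁..T₃)·(T₄..T₄) → 1380+0+6·17·8 = 2196.
Best split is after T₁, i.e. k = 1.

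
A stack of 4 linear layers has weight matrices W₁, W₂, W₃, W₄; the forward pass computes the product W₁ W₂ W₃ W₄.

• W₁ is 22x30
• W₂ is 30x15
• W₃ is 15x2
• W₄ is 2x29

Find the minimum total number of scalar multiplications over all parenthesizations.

3496

Adjacent pairs: W₁W₂ = 22·30·15 = 9900; W₂W₃ = 30·15·2 = 900; W₃W₄ = 15·2·29 = 870.
Length 3: W₁..W₃: k=1: 0+900+22·30·2=2220; k=2: 9900+0+22·15·2=10560 → min 2220 | W₂..W₄: k=2: 0+870+30·15·29=13920; k=3: 900+0+30·2·29=2640 → min 2640.
Length 4: W₁..W₄: k=1: 0+2640+22·30·29=21780; k=2: 9900+870+22·15·29=20340; k=3: 2220+0+22·2·29=3496 → min 3496.
Optimal order: ((W₁ (W₂ W₃)) W₄) with cost 3496.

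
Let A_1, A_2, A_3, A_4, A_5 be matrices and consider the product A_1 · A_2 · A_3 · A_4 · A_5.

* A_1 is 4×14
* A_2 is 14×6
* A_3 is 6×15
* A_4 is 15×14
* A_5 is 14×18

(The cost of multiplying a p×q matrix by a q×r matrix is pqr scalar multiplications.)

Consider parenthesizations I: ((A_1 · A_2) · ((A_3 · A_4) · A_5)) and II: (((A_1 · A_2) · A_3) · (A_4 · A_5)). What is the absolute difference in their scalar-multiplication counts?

Order I = ((A_1 · A_2) · ((A_3 · A_4) · A_5)): (A_1 · A_2): 4×14 by 14×6 → 4×6, cost 4·14·6 = 336; (A_3 · A_4): 6×15 by 15×14 → 6×14, cost 6·15·14 = 1260; ((A_3 · A_4) · A_5): 6×14 by 14×18 → 6×18, cost 6·14·18 = 1512; cumulative 2772; ((A_1 · A_2) · ((A_3 · A_4) · A_5)): 4×6 by 6×18 → 4×18, cost 4·6·18 = 432; cumulative 3540. Total 3540.
Order II = (((A_1 · A_2) · A_3) · (A_4 · A_5)): (A_1 · A_2): 4×14 by 14×6 → 4×6, cost 4·14·6 = 336; ((A_1 · A_2) · A_3): 4×6 by 6×15 → 4×15, cost 4·6·15 = 360; cumulative 696; (A_4 · A_5): 15×14 by 14×18 → 15×18, cost 15·14·18 = 3780; (((A_1 · A_2) · A_3) · (A_4 · A_5)): 4×15 by 15×18 → 4×18, cost 4·15·18 = 1080; cumulative 5556. Total 5556.
Difference: |3540 − 5556| = 2016.

2016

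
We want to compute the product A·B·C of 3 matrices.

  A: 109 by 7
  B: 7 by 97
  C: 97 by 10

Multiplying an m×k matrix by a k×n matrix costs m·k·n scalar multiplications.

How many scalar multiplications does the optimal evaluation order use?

Order (A·(B·C)): (B·C): 7×97 by 97×10 → 7×10, cost 7·97·10 = 6790; (A·(B·C)): 109×7 by 7×10 → 109×10, cost 109·7·10 = 7630; cumulative 14420. Total 14420.
Order ((A·B)·C): (A·B): 109×7 by 7×97 → 109×97, cost 109·7·97 = 74011; ((A·B)·C): 109×97 by 97×10 → 109×10, cost 109·97·10 = 105730; cumulative 179741. Total 179741.
Minimum: 14420.

14420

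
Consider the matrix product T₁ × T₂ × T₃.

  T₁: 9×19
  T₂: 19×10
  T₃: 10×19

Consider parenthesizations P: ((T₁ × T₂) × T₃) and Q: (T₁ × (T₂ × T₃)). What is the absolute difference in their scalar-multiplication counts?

3439

Order P = ((T₁ × T₂) × T₃): (T₁ × T₂): 9×19 by 19×10 → 9×10, cost 9·19·10 = 1710; ((T₁ × T₂) × T₃): 9×10 by 10×19 → 9×19, cost 9·10·19 = 1710; cumulative 3420. Total 3420.
Order Q = (T₁ × (T₂ × T₃)): (T₂ × T₃): 19×10 by 10×19 → 19×19, cost 19·10·19 = 3610; (T₁ × (T₂ × T₃)): 9×19 by 19×19 → 9×19, cost 9·19·19 = 3249; cumulative 6859. Total 6859.
Difference: |3420 − 6859| = 3439.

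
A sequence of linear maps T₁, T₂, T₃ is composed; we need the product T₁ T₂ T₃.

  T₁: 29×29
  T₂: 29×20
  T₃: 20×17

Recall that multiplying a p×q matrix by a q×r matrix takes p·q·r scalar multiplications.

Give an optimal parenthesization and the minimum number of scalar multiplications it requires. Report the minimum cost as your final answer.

(T₁ (T₂ T₃)): cost 24157.
((T₁ T₂) T₃): cost 26680.
Optimal: (T₁ (T₂ T₃)) with cost 24157.

24157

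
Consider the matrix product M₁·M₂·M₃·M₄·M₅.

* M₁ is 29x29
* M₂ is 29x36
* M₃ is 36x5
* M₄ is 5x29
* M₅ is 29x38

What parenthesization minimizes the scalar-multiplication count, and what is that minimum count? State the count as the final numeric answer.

20445

Adjacent pairs: M₁M₂ = 29·29·36 = 30276; M₂M₃ = 29·36·5 = 5220; M₃M₄ = 36·5·29 = 5220; M₄M₅ = 5·29·38 = 5510.
Length 3: M₁..M₃: k=1: 0+5220+29·29·5=9425; k=2: 30276+0+29·36·5=35496 → min 9425 | M₂..M₄: k=2: 0+5220+29·36·29=35496; k=3: 5220+0+29·5·29=9425 → min 9425 | M₃..M₅: k=3: 0+5510+36·5·38=12350; k=4: 5220+0+36·29·38=44892 → min 12350.
Length 4: M₁..M₄: k=1: 0+9425+29·29·29=33814; k=2: 30276+5220+29·36·29=65772; k=3: 9425+0+29·5·29=13630 → min 13630 | M₂..M₅: k=2: 0+12350+29·36·38=52022; k=3: 5220+5510+29·5·38=16240; k=4: 9425+0+29·29·38=41383 → min 16240.
Length 5: M₁..M₅: k=1: 0+16240+29·29·38=48198; k=2: 30276+12350+29·36·38=82298; k=3: 9425+5510+29·5·38=20445; k=4: 13630+0+29·29·38=45588 → min 20445.
Optimal parenthesization: ((M₁·(M₂·M₃))·(M₄·M₅)) with cost 20445.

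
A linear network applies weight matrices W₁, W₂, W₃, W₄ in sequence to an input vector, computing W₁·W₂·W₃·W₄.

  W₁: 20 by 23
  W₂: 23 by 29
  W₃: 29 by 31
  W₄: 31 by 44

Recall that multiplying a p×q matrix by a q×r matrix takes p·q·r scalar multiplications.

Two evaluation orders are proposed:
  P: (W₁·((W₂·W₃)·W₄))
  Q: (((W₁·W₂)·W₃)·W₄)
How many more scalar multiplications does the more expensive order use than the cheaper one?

13689

Order P = (W₁·((W₂·W₃)·W₄)): (W₂·W₃): 23×29 by 29×31 → 23×31, cost 23·29·31 = 20677; ((W₂·W₃)·W₄): 23×31 by 31×44 → 23×44, cost 23·31·44 = 31372; cumulative 52049; (W₁·((W₂·W₃)·W₄)): 20×23 by 23×44 → 20×44, cost 20·23·44 = 20240; cumulative 72289. Total 72289.
Order Q = (((W₁·W₂)·W₃)·W₄): (W₁·W₂): 20×23 by 23×29 → 20×29, cost 20·23·29 = 13340; ((W₁·W₂)·W₃): 20×29 by 29×31 → 20×31, cost 20·29·31 = 17980; cumulative 31320; (((W₁·W₂)·W₃)·W₄): 20×31 by 31×44 → 20×44, cost 20·31·44 = 27280; cumulative 58600. Total 58600.
Difference: |72289 − 58600| = 13689.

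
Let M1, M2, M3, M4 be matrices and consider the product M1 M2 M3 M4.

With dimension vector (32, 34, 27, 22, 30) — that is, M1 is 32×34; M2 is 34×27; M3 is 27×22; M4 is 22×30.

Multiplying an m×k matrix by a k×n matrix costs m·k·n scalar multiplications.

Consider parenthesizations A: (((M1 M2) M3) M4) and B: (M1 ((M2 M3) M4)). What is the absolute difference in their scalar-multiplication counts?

5772

Order A = (((M1 M2) M3) M4): (M1 M2): 32×34 by 34×27 → 32×27, cost 32·34·27 = 29376; ((M1 M2) M3): 32×27 by 27×22 → 32×22, cost 32·27·22 = 19008; cumulative 48384; (((M1 M2) M3) M4): 32×22 by 22×30 → 32×30, cost 32·22·30 = 21120; cumulative 69504. Total 69504.
Order B = (M1 ((M2 M3) M4)): (M2 M3): 34×27 by 27×22 → 34×22, cost 34·27·22 = 20196; ((M2 M3) M4): 34×22 by 22×30 → 34×30, cost 34·22·30 = 22440; cumulative 42636; (M1 ((M2 M3) M4)): 32×34 by 34×30 → 32×30, cost 32·34·30 = 32640; cumulative 75276. Total 75276.
Difference: |69504 − 75276| = 5772.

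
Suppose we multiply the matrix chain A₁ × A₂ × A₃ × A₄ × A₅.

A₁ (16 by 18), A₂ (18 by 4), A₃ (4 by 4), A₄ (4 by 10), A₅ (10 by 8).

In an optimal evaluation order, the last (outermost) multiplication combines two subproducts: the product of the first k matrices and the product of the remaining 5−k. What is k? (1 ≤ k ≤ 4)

Adjacent pairs: A₁A₂ = 16·18·4 = 1152; A₂A₃ = 18·4·4 = 288; A₃A₄ = 4·4·10 = 160; A₄A₅ = 4·10·8 = 320.
Length 3: A₁..A₃: k=1: 0+288+16·18·4=1440; k=2: 1152+0+16·4·4=1408 → min 1408 | A₂..A₄: k=2: 0+160+18·4·10=880; k=3: 288+0+18·4·10=1008 → min 880 | A₃..A₅: k=3: 0+320+4·4·8=448; k=4: 160+0+4·10·8=480 → min 448.
Length 4: A₁..A₄: k=1: 0+880+16·18·10=3760; k=2: 1152+160+16·4·10=1952; k=3: 1408+0+16·4·10=2048 → min 1952 | A₂..A₅: k=2: 0+448+18·4·8=1024; k=3: 288+320+18·4·8=1184; k=4: 880+0+18·10·8=2320 → min 1024.
Top-level splits: k=1: (A₁..A₁)·(A₂..A₅) → 0+1024+16·18·8 = 3328; k=2: (A₁..A₂)·(A₃..A₅) → 1152+448+16·4·8 = 2112; k=3: (A₁..A₃)·(A₄..A₅) → 1408+320+16·4·8 = 2240; k=4: (A₁..A₄)·(A₅..A₅) → 1952+0+16·10·8 = 3232.
Best split is after A₂, i.e. k = 2.

2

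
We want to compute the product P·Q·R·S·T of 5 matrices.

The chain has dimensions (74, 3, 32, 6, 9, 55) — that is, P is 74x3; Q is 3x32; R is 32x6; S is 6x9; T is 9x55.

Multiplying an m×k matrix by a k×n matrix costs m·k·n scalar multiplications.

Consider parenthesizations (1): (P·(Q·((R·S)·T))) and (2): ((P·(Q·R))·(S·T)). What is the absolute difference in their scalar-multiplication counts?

Order (1) = (P·(Q·((R·S)·T))): (R·S): 32×6 by 6×9 → 32×9, cost 32·6·9 = 1728; ((R·S)·T): 32×9 by 9×55 → 32×55, cost 32·9·55 = 15840; cumulative 17568; (Q·((R·S)·T)): 3×32 by 32×55 → 3×55, cost 3·32·55 = 5280; cumulative 22848; (P·(Q·((R·S)·T))): 74×3 by 3×55 → 74×55, cost 74·3·55 = 12210; cumulative 35058. Total 35058.
Order (2) = ((P·(Q·R))·(S·T)): (Q·R): 3×32 by 32×6 → 3×6, cost 3·32·6 = 576; (P·(Q·R)): 74×3 by 3×6 → 74×6, cost 74·3·6 = 1332; cumulative 1908; (S·T): 6×9 by 9×55 → 6×55, cost 6·9·55 = 2970; ((P·(Q·R))·(S·T)): 74×6 by 6×55 → 74×55, cost 74·6·55 = 24420; cumulative 29298. Total 29298.
Difference: |35058 − 29298| = 5760.

5760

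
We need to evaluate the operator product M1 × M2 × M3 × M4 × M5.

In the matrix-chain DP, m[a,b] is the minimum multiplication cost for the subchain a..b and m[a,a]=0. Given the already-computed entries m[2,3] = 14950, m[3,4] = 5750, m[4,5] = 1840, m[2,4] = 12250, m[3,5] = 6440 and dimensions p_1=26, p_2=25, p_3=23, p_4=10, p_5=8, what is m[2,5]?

11640

m[2,5] = min over k∈[2,4] of m[2,k]+m[k+1,5]+p_{1}·p_k·p_{5}.
k=2: 0 + 6440 + 26·25·8 = 11640; k=3: 14950 + 1840 + 26·23·8 = 21574; k=4: 12250 + 0 + 26·10·8 = 14330.
Minimum: 11640 at k=2.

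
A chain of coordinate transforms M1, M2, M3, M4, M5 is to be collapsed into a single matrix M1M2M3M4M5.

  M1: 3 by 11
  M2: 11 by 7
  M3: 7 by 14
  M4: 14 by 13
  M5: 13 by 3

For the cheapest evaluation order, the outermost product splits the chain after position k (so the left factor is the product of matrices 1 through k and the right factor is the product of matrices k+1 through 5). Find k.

2

Adjacent pairs: M1M2 = 3·11·7 = 231; M2M3 = 11·7·14 = 1078; M3M4 = 7·14·13 = 1274; M4M5 = 14·13·3 = 546.
Length 3: M1..M3: k=1: 0+1078+3·11·14=1540; k=2: 231+0+3·7·14=525 → min 525 | M2..M4: k=2: 0+1274+11·7·13=2275; k=3: 1078+0+11·14·13=3080 → min 2275 | M3..M5: k=3: 0+546+7·14·3=840; k=4: 1274+0+7·13·3=1547 → min 840.
Length 4: M1..M4: k=1: 0+2275+3·11·13=2704; k=2: 231+1274+3·7·13=1778; k=3: 525+0+3·14·13=1071 → min 1071 | M2..M5: k=2: 0+840+11·7·3=1071; k=3: 1078+546+11·14·3=2086; k=4: 2275+0+11·13·3=2704 → min 1071.
Top-level splits: k=1: (M1..M1)·(M2..M5) → 0+1071+3·11·3 = 1170; k=2: (M1..M2)·(M3..M5) → 231+840+3·7·3 = 1134; k=3: (M1..M3)·(M4..M5) → 525+546+3·14·3 = 1197; k=4: (M1..M4)·(M5..M5) → 1071+0+3·13·3 = 1188.
Best split is after M2, i.e. k = 2.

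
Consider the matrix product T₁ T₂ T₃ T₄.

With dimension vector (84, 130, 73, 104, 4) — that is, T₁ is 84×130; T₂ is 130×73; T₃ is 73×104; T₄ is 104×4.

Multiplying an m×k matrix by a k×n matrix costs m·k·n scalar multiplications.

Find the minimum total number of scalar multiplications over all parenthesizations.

Adjacent pairs: T₁T₂ = 84·130·73 = 797160; T₂T₃ = 130·73·104 = 986960; T₃T₄ = 73·104·4 = 30368.
Length 3: T₁..T₃: k=1: 0+986960+84·130·104=2122640; k=2: 797160+0+84·73·104=1434888 → min 1434888 | T₂..T₄: k=2: 0+30368+130·73·4=68328; k=3: 986960+0+130·104·4=1041040 → min 68328.
Length 4: T₁..T₄: k=1: 0+68328+84·130·4=112008; k=2: 797160+30368+84·73·4=852056; k=3: 1434888+0+84·104·4=1469832 → min 112008.
Optimal order: (T₁ (T₂ (T₃ T₄))) with cost 112008.

112008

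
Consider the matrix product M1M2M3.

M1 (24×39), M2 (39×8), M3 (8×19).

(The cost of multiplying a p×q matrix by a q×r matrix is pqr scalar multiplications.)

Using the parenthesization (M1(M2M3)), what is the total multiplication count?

23712

(M2M3): 39×8 by 8×19 → 39×19, cost 39·8·19 = 5928
(M1(M2M3)): 24×39 by 39×19 → 24×19, cost 24·39·19 = 17784; cumulative 23712
Total: 23712 scalar multiplications.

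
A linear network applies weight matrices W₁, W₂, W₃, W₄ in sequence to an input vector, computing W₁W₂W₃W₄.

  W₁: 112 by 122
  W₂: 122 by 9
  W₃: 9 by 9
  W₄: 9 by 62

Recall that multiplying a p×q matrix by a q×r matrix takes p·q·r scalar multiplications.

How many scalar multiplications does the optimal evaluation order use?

Adjacent pairs: W₁W₂ = 112·122·9 = 122976; W₂W₃ = 122·9·9 = 9882; W₃W₄ = 9·9·62 = 5022.
Length 3: W₁..W₃: k=1: 0+9882+112·122·9=132858; k=2: 122976+0+112·9·9=132048 → min 132048 | W₂..W₄: k=2: 0+5022+122·9·62=73098; k=3: 9882+0+122·9·62=77958 → min 73098.
Length 4: W₁..W₄: k=1: 0+73098+112·122·62=920266; k=2: 122976+5022+112·9·62=190494; k=3: 132048+0+112·9·62=194544 → min 190494.
Optimal order: ((W₁W₂)(W₃W₄)) with cost 190494.

190494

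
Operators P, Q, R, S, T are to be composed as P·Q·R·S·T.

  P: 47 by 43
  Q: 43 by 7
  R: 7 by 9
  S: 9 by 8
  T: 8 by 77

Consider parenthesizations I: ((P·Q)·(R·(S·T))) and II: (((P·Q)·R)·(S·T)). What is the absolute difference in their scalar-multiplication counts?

Order I = ((P·Q)·(R·(S·T))): (P·Q): 47×43 by 43×7 → 47×7, cost 47·43·7 = 14147; (S·T): 9×8 by 8×77 → 9×77, cost 9·8·77 = 5544; (R·(S·T)): 7×9 by 9×77 → 7×77, cost 7·9·77 = 4851; cumulative 10395; ((P·Q)·(R·(S·T))): 47×7 by 7×77 → 47×77, cost 47·7·77 = 25333; cumulative 49875. Total 49875.
Order II = (((P·Q)·R)·(S·T)): (P·Q): 47×43 by 43×7 → 47×7, cost 47·43·7 = 14147; ((P·Q)·R): 47×7 by 7×9 → 47×9, cost 47·7·9 = 2961; cumulative 17108; (S·T): 9×8 by 8×77 → 9×77, cost 9·8·77 = 5544; (((P·Q)·R)·(S·T)): 47×9 by 9×77 → 47×77, cost 47·9·77 = 32571; cumulative 55223. Total 55223.
Difference: |49875 − 55223| = 5348.

5348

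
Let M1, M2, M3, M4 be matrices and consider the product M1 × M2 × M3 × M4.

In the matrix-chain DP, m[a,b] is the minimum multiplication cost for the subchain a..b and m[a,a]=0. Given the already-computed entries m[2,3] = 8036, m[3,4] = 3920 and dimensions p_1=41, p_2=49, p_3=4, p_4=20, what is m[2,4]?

m[2,4] = min over k∈[2,3] of m[2,k]+m[k+1,4]+p_{1}·p_k·p_{4}.
k=2: 0 + 3920 + 41·49·20 = 44100; k=3: 8036 + 0 + 41·4·20 = 11316.
Minimum: 11316 at k=3.

11316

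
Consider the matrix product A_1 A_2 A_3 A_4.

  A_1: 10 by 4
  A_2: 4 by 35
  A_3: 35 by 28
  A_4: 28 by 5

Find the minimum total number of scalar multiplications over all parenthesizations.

4680

Adjacent pairs: A_1A_2 = 10·4·35 = 1400; A_2A_3 = 4·35·28 = 3920; A_3A_4 = 35·28·5 = 4900.
Length 3: A_1..A_3: k=1: 0+3920+10·4·28=5040; k=2: 1400+0+10·35·28=11200 → min 5040 | A_2..A_4: k=2: 0+4900+4·35·5=5600; k=3: 3920+0+4·28·5=4480 → min 4480.
Length 4: A_1..A_4: k=1: 0+4480+10·4·5=4680; k=2: 1400+4900+10·35·5=8050; k=3: 5040+0+10·28·5=6440 → min 4680.
Optimal order: (A_1 ((A_2 A_3) A_4)) with cost 4680.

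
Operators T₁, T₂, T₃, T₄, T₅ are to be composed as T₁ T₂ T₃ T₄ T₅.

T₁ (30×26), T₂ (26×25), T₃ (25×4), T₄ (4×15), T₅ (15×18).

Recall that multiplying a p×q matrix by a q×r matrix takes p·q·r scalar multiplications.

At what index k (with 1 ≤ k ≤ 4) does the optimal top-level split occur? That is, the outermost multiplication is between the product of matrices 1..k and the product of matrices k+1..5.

Adjacent pairs: T₁T₂ = 30·26·25 = 19500; T₂T₃ = 26·25·4 = 2600; T₃T₄ = 25·4·15 = 1500; T₄T₅ = 4·15·18 = 1080.
Length 3: T₁..T₃: k=1: 0+2600+30·26·4=5720; k=2: 19500+0+30·25·4=22500 → min 5720 | T₂..T₄: k=2: 0+1500+26·25·15=11250; k=3: 2600+0+26·4·15=4160 → min 4160 | T₃..T₅: k=3: 0+1080+25·4·18=2880; k=4: 1500+0+25·15·18=8250 → min 2880.
Length 4: T₁..T₄: k=1: 0+4160+30·26·15=15860; k=2: 19500+1500+30·25·15=32250; k=3: 5720+0+30·4·15=7520 → min 7520 | T₂..T₅: k=2: 0+2880+26·25·18=14580; k=3: 2600+1080+26·4·18=5552; k=4: 4160+0+26·15·18=11180 → min 5552.
Top-level splits: k=1: (T₁..T₁)·(T₂..T₅) → 0+5552+30·26·18 = 19592; k=2: (T₁..T₂)·(T₃..T₅) → 19500+2880+30·25·18 = 35880; k=3: (T₁..T₃)·(T₄..T₅) → 5720+1080+30·4·18 = 8960; k=4: (T₁..T₄)·(T₅..T₅) → 7520+0+30·15·18 = 15620.
Best split is after T₃, i.e. k = 3.

3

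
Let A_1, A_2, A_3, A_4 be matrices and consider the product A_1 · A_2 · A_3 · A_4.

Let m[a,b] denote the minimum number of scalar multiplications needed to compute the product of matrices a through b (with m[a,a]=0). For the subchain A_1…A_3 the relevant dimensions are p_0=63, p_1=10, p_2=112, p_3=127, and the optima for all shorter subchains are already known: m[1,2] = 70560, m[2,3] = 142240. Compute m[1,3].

222250

m[1,3] = min over k∈[1,2] of m[1,k]+m[k+1,3]+p_{0}·p_k·p_{3}.
k=1: 0 + 142240 + 63·10·127 = 222250; k=2: 70560 + 0 + 63·112·127 = 966672.
Minimum: 222250 at k=1.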